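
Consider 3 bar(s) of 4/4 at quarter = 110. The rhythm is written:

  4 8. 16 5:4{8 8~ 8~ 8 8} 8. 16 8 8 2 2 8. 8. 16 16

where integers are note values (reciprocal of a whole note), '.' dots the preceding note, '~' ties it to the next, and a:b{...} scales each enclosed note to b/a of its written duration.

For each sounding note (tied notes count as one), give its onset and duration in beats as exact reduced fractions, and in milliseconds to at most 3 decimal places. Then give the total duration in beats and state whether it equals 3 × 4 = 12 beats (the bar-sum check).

1) 0.0ms=0b +545.455ms=1b
2) 545.455ms=1b +409.091ms=3/4b
3) 954.545ms=7/4b +136.364ms=1/4b
4) 1090.909ms=2b +218.182ms=2/5b
5) 1309.091ms=12/5b +654.545ms=6/5b
6) 1963.636ms=18/5b +218.182ms=2/5b
7) 2181.818ms=4b +409.091ms=3/4b
8) 2590.909ms=19/4b +136.364ms=1/4b
9) 2727.273ms=5b +272.727ms=1/2b
10) 3000.0ms=11/2b +272.727ms=1/2b
11) 3272.727ms=6b +1090.909ms=2b
12) 4363.636ms=8b +1090.909ms=2b
13) 5454.545ms=10b +409.091ms=3/4b
14) 5863.636ms=43/4b +409.091ms=3/4b
15) 6272.727ms=23/2b +136.364ms=1/4b
16) 6409.091ms=47/4b +136.364ms=1/4b
Σ=12b of 12 (110bpm 4/4) — PASS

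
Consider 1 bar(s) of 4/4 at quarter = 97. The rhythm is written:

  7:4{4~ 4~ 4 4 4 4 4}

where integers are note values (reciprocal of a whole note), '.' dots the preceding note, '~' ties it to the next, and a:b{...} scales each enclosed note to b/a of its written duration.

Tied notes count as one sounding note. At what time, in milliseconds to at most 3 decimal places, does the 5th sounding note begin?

1. 0.0ms @ 0 + 1060.383ms (12/7)
2. 1060.383ms @ 12/7 + 353.461ms (4/7)
3. 1413.844ms @ 16/7 + 353.461ms (4/7)
4. 1767.305ms @ 20/7 + 353.461ms (4/7)
5. 2120.766ms @ 24/7 + 353.461ms (4/7)

note 5 onset = 24/7b = 2120.766ms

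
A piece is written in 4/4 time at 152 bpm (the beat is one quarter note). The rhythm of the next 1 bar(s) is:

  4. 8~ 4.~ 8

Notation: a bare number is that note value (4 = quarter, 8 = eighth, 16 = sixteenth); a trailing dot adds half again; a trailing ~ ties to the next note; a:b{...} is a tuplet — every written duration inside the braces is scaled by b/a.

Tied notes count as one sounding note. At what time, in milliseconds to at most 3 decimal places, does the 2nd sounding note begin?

note 2 onset = 3/2b = 592.105ms

1. 0.0ms @ 0 + 592.105ms (3/2)
2. 592.105ms @ 3/2 + 986.842ms (5/2)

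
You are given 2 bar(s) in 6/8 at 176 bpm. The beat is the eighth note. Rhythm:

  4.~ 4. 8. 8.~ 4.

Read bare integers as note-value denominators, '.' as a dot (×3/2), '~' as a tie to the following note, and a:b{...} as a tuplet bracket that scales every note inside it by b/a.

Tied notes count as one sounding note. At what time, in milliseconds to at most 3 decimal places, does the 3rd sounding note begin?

1. 0.0ms @ 0 + 2045.455ms (6)
2. 2045.455ms @ 6 + 511.364ms (3/2)
3. 2556.818ms @ 15/2 + 1534.091ms (9/2)

note 3 onset = 15/2b = 2556.818ms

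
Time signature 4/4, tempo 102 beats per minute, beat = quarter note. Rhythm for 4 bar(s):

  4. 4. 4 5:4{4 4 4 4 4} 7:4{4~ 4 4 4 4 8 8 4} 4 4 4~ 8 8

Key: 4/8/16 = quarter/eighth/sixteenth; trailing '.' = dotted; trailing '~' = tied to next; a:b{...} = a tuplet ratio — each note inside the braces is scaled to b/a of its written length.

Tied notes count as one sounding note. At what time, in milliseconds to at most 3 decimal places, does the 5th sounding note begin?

note 5 onset = 24/5b = 2823.529ms

1. 0.0ms @ 0 + 882.353ms (3/2)
2. 882.353ms @ 3/2 + 882.353ms (3/2)
3. 1764.706ms @ 3 + 588.235ms (1)
4. 2352.941ms @ 4 + 470.588ms (4/5)
5. 2823.529ms @ 24/5 + 470.588ms (4/5)
6. 3294.118ms @ 28/5 + 470.588ms (4/5)
7. 3764.706ms @ 32/5 + 470.588ms (4/5)
8. 4235.294ms @ 36/5 + 470.588ms (4/5)
9. 4705.882ms @ 8 + 672.269ms (8/7)
10. 5378.151ms @ 64/7 + 336.134ms (4/7)
11. 5714.286ms @ 68/7 + 336.134ms (4/7)
12. 6050.42ms @ 72/7 + 336.134ms (4/7)
13. 6386.555ms @ 76/7 + 168.067ms (2/7)
14. 6554.622ms @ 78/7 + 168.067ms (2/7)
15. 6722.689ms @ 80/7 + 336.134ms (4/7)
16. 7058.824ms @ 12 + 588.235ms (1)
17. 7647.059ms @ 13 + 588.235ms (1)
18. 8235.294ms @ 14 + 882.353ms (3/2)
19. 9117.647ms @ 31/2 + 294.118ms (1/2)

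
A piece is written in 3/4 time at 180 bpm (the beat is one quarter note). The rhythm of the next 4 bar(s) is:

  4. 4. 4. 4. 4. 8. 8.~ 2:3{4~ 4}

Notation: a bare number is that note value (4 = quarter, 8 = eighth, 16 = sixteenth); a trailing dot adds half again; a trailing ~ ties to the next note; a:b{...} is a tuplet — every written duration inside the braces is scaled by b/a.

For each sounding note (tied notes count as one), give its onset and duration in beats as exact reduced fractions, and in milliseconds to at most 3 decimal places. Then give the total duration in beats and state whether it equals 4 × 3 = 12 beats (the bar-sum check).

1) 0.0ms=0b +500.0ms=3/2b
2) 500.0ms=3/2b +500.0ms=3/2b
3) 1000.0ms=3b +500.0ms=3/2b
4) 1500.0ms=9/2b +500.0ms=3/2b
5) 2000.0ms=6b +500.0ms=3/2b
6) 2500.0ms=15/2b +250.0ms=3/4b
7) 2750.0ms=33/4b +1250.0ms=15/4b
Σ=12b of 12 (180bpm 3/4) — PASS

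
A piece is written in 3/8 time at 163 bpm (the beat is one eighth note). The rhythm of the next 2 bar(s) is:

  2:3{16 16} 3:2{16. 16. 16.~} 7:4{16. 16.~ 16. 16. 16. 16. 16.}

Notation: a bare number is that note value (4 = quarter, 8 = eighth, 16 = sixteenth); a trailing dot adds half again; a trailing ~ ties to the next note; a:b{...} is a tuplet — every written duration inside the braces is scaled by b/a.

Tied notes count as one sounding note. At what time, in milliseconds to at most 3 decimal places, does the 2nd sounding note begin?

note 2 onset = 3/4b = 276.074ms

1. 0.0ms @ 0 + 276.074ms (3/4)
2. 276.074ms @ 3/4 + 276.074ms (3/4)
3. 552.147ms @ 3/2 + 184.049ms (1/2)
4. 736.196ms @ 2 + 184.049ms (1/2)
5. 920.245ms @ 5/2 + 341.805ms (13/14)
6. 1262.051ms @ 24/7 + 315.513ms (6/7)
7. 1577.564ms @ 30/7 + 157.756ms (3/7)
8. 1735.32ms @ 33/7 + 157.756ms (3/7)
9. 1893.076ms @ 36/7 + 157.756ms (3/7)
10. 2050.833ms @ 39/7 + 157.756ms (3/7)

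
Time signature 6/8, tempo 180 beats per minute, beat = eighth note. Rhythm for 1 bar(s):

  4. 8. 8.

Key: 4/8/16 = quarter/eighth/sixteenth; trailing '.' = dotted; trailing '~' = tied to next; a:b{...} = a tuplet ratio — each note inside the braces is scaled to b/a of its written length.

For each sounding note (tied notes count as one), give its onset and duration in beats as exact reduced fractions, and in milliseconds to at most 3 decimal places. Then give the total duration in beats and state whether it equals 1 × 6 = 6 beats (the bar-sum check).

1) 0.0ms=0b +1000.0ms=3b
2) 1000.0ms=3b +500.0ms=3/2b
3) 1500.0ms=9/2b +500.0ms=3/2b
Σ=6b of 6 (180bpm 6/8) — PASS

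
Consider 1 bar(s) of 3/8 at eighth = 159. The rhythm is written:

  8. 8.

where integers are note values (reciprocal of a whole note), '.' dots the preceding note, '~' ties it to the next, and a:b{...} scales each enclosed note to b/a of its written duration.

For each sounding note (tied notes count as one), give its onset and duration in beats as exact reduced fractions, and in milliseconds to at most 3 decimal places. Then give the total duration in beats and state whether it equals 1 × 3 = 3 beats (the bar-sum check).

1) 0.0ms=0b +566.038ms=3/2b
2) 566.038ms=3/2b +566.038ms=3/2b
Σ=3b of 3 (159bpm 3/8) — PASS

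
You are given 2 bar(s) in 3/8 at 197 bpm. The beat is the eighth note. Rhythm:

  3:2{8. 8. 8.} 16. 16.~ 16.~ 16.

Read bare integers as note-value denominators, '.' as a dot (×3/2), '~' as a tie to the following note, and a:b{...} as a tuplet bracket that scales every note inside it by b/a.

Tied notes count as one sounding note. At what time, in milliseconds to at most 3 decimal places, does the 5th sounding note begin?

1. 0.0ms @ 0 + 304.569ms (1)
2. 304.569ms @ 1 + 304.569ms (1)
3. 609.137ms @ 2 + 304.569ms (1)
4. 913.706ms @ 3 + 228.426ms (3/4)
5. 1142.132ms @ 15/4 + 685.279ms (9/4)

note 5 onset = 15/4b = 1142.132ms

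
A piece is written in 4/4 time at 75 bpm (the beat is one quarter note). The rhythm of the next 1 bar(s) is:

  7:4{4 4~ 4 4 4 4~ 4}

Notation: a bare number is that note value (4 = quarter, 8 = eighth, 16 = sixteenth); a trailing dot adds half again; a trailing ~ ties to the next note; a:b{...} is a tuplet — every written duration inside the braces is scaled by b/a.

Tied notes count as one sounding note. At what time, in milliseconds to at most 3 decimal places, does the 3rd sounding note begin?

note 3 onset = 12/7b = 1371.429ms

1. 0.0ms @ 0 + 457.143ms (4/7)
2. 457.143ms @ 4/7 + 914.286ms (8/7)
3. 1371.429ms @ 12/7 + 457.143ms (4/7)
4. 1828.571ms @ 16/7 + 457.143ms (4/7)
5. 2285.714ms @ 20/7 + 914.286ms (8/7)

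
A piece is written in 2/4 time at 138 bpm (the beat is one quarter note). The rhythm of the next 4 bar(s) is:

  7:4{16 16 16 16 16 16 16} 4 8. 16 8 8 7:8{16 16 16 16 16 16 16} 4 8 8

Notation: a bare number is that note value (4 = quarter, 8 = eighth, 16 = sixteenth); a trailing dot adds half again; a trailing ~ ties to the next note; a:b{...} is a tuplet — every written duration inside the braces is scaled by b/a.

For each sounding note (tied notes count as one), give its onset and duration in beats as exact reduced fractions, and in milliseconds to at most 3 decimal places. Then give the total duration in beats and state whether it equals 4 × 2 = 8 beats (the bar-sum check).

1) 0.0ms=0b +62.112ms=1/7b
2) 62.112ms=1/7b +62.112ms=1/7b
3) 124.224ms=2/7b +62.112ms=1/7b
4) 186.335ms=3/7b +62.112ms=1/7b
5) 248.447ms=4/7b +62.112ms=1/7b
6) 310.559ms=5/7b +62.112ms=1/7b
7) 372.671ms=6/7b +62.112ms=1/7b
8) 434.783ms=1b +434.783ms=1b
9) 869.565ms=2b +326.087ms=3/4b
10) 1195.652ms=11/4b +108.696ms=1/4b
11) 1304.348ms=3b +217.391ms=1/2b
12) 1521.739ms=7/2b +217.391ms=1/2b
13) 1739.13ms=4b +124.224ms=2/7b
14) 1863.354ms=30/7b +124.224ms=2/7b
15) 1987.578ms=32/7b +124.224ms=2/7b
16) 2111.801ms=34/7b +124.224ms=2/7b
17) 2236.025ms=36/7b +124.224ms=2/7b
18) 2360.248ms=38/7b +124.224ms=2/7b
19) 2484.472ms=40/7b +124.224ms=2/7b
20) 2608.696ms=6b +434.783ms=1b
21) 3043.478ms=7b +217.391ms=1/2b
22) 3260.87ms=15/2b +217.391ms=1/2b
Σ=8b of 8 (138bpm 2/4) — PASS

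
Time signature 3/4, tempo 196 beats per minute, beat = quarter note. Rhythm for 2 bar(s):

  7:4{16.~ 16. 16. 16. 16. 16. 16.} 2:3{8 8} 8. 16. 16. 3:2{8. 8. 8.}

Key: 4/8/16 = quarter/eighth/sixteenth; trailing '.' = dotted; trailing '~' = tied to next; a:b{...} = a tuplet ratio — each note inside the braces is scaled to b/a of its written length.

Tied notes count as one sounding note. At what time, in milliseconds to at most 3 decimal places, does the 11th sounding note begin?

1. 0.0ms @ 0 + 131.195ms (3/7)
2. 131.195ms @ 3/7 + 65.598ms (3/14)
3. 196.793ms @ 9/14 + 65.598ms (3/14)
4. 262.391ms @ 6/7 + 65.598ms (3/14)
5. 327.988ms @ 15/14 + 65.598ms (3/14)
6. 393.586ms @ 9/7 + 65.598ms (3/14)
7. 459.184ms @ 3/2 + 229.592ms (3/4)
8. 688.776ms @ 9/4 + 229.592ms (3/4)
9. 918.367ms @ 3 + 229.592ms (3/4)
10. 1147.959ms @ 15/4 + 114.796ms (3/8)
11. 1262.755ms @ 33/8 + 114.796ms (3/8)
12. 1377.551ms @ 9/2 + 153.061ms (1/2)
13. 1530.612ms @ 5 + 153.061ms (1/2)
14. 1683.673ms @ 11/2 + 153.061ms (1/2)

note 11 onset = 33/8b = 1262.755ms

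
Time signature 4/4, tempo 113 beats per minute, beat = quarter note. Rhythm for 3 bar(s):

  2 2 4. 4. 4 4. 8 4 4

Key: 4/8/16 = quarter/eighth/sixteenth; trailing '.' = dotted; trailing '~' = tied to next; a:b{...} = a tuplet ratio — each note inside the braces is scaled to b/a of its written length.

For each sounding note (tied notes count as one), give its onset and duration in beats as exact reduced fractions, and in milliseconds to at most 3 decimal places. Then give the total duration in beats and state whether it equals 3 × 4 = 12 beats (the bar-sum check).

1) 0.0ms=0b +1061.947ms=2b
2) 1061.947ms=2b +1061.947ms=2b
3) 2123.894ms=4b +796.46ms=3/2b
4) 2920.354ms=11/2b +796.46ms=3/2b
5) 3716.814ms=7b +530.973ms=1b
6) 4247.788ms=8b +796.46ms=3/2b
7) 5044.248ms=19/2b +265.487ms=1/2b
8) 5309.735ms=10b +530.973ms=1b
9) 5840.708ms=11b +530.973ms=1b
Σ=12b of 12 (113bpm 4/4) — PASS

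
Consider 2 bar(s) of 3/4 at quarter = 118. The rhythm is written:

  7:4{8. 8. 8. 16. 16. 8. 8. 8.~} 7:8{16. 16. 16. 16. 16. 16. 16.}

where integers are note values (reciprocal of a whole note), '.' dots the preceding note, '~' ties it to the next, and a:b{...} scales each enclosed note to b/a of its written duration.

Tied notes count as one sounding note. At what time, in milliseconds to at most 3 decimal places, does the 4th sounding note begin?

1. 0.0ms @ 0 + 217.918ms (3/7)
2. 217.918ms @ 3/7 + 217.918ms (3/7)
3. 435.835ms @ 6/7 + 217.918ms (3/7)
4. 653.753ms @ 9/7 + 108.959ms (3/14)
5. 762.712ms @ 3/2 + 108.959ms (3/14)
6. 871.671ms @ 12/7 + 217.918ms (3/7)
7. 1089.588ms @ 15/7 + 217.918ms (3/7)
8. 1307.506ms @ 18/7 + 435.835ms (6/7)
9. 1743.341ms @ 24/7 + 217.918ms (3/7)
10. 1961.259ms @ 27/7 + 217.918ms (3/7)
11. 2179.177ms @ 30/7 + 217.918ms (3/7)
12. 2397.094ms @ 33/7 + 217.918ms (3/7)
13. 2615.012ms @ 36/7 + 217.918ms (3/7)
14. 2832.93ms @ 39/7 + 217.918ms (3/7)

note 4 onset = 9/7b = 653.753ms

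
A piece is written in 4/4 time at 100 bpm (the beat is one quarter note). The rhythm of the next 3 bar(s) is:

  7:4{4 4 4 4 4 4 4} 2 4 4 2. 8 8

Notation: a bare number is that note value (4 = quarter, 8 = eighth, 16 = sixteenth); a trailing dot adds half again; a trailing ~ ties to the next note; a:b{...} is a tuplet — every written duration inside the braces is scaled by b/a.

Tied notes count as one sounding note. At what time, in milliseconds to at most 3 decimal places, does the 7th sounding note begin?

note 7 onset = 24/7b = 2057.143ms

1. 0.0ms @ 0 + 342.857ms (4/7)
2. 342.857ms @ 4/7 + 342.857ms (4/7)
3. 685.714ms @ 8/7 + 342.857ms (4/7)
4. 1028.571ms @ 12/7 + 342.857ms (4/7)
5. 1371.429ms @ 16/7 + 342.857ms (4/7)
6. 1714.286ms @ 20/7 + 342.857ms (4/7)
7. 2057.143ms @ 24/7 + 342.857ms (4/7)
8. 2400.0ms @ 4 + 1200.0ms (2)
9. 3600.0ms @ 6 + 600.0ms (1)
10. 4200.0ms @ 7 + 600.0ms (1)
11. 4800.0ms @ 8 + 1800.0ms (3)
12. 6600.0ms @ 11 + 300.0ms (1/2)
13. 6900.0ms @ 23/2 + 300.0ms (1/2)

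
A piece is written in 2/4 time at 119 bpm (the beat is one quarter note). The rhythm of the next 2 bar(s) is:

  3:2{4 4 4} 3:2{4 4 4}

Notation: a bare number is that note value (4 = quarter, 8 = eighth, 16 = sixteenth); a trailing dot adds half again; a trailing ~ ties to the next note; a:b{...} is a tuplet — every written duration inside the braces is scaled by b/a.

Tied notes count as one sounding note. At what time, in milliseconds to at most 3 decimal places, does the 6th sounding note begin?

note 6 onset = 10/3b = 1680.672ms

1. 0.0ms @ 0 + 336.134ms (2/3)
2. 336.134ms @ 2/3 + 336.134ms (2/3)
3. 672.269ms @ 4/3 + 336.134ms (2/3)
4. 1008.403ms @ 2 + 336.134ms (2/3)
5. 1344.538ms @ 8/3 + 336.134ms (2/3)
6. 1680.672ms @ 10/3 + 336.134ms (2/3)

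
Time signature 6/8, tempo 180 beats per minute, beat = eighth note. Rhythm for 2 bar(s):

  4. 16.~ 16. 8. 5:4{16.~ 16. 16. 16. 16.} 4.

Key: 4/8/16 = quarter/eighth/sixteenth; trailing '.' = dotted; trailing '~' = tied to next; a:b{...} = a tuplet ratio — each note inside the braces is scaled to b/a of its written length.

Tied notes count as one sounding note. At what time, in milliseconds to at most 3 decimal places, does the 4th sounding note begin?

1. 0.0ms @ 0 + 1000.0ms (3)
2. 1000.0ms @ 3 + 500.0ms (3/2)
3. 1500.0ms @ 9/2 + 500.0ms (3/2)
4. 2000.0ms @ 6 + 400.0ms (6/5)
5. 2400.0ms @ 36/5 + 200.0ms (3/5)
6. 2600.0ms @ 39/5 + 200.0ms (3/5)
7. 2800.0ms @ 42/5 + 200.0ms (3/5)
8. 3000.0ms @ 9 + 1000.0ms (3)

note 4 onset = 6b = 2000.0ms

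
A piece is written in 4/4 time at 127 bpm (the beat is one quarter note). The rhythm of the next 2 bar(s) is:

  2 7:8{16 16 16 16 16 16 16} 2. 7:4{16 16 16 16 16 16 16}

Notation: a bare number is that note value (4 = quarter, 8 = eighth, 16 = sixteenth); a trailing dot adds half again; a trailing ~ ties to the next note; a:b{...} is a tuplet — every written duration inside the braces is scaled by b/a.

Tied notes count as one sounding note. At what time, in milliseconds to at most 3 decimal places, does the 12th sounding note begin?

1. 0.0ms @ 0 + 944.882ms (2)
2. 944.882ms @ 2 + 134.983ms (2/7)
3. 1079.865ms @ 16/7 + 134.983ms (2/7)
4. 1214.848ms @ 18/7 + 134.983ms (2/7)
5. 1349.831ms @ 20/7 + 134.983ms (2/7)
6. 1484.814ms @ 22/7 + 134.983ms (2/7)
7. 1619.798ms @ 24/7 + 134.983ms (2/7)
8. 1754.781ms @ 26/7 + 134.983ms (2/7)
9. 1889.764ms @ 4 + 1417.323ms (3)
10. 3307.087ms @ 7 + 67.492ms (1/7)
11. 3374.578ms @ 50/7 + 67.492ms (1/7)
12. 3442.07ms @ 51/7 + 67.492ms (1/7)
13. 3509.561ms @ 52/7 + 67.492ms (1/7)
14. 3577.053ms @ 53/7 + 67.492ms (1/7)
15. 3644.544ms @ 54/7 + 67.492ms (1/7)
16. 3712.036ms @ 55/7 + 67.492ms (1/7)

note 12 onset = 51/7b = 3442.07ms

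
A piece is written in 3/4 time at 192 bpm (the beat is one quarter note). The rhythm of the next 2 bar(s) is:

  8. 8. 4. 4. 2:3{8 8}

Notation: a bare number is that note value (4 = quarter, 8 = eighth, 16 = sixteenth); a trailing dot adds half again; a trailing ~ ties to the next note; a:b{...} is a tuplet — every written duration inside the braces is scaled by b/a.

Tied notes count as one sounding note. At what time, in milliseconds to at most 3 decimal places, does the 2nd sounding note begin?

1. 0.0ms @ 0 + 234.375ms (3/4)
2. 234.375ms @ 3/4 + 234.375ms (3/4)
3. 468.75ms @ 3/2 + 468.75ms (3/2)
4. 937.5ms @ 3 + 468.75ms (3/2)
5. 1406.25ms @ 9/2 + 234.375ms (3/4)
6. 1640.625ms @ 21/4 + 234.375ms (3/4)

note 2 onset = 3/4b = 234.375ms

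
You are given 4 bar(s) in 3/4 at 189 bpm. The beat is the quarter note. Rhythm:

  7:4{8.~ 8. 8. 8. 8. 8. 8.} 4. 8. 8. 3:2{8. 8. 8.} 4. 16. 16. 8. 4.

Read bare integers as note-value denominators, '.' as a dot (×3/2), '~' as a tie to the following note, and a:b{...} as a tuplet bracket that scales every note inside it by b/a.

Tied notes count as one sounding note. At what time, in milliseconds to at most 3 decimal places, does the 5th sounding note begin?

note 5 onset = 15/7b = 680.272ms

1. 0.0ms @ 0 + 272.109ms (6/7)
2. 272.109ms @ 6/7 + 136.054ms (3/7)
3. 408.163ms @ 9/7 + 136.054ms (3/7)
4. 544.218ms @ 12/7 + 136.054ms (3/7)
5. 680.272ms @ 15/7 + 136.054ms (3/7)
6. 816.327ms @ 18/7 + 136.054ms (3/7)
7. 952.381ms @ 3 + 476.19ms (3/2)
8. 1428.571ms @ 9/2 + 238.095ms (3/4)
9. 1666.667ms @ 21/4 + 238.095ms (3/4)
10. 1904.762ms @ 6 + 158.73ms (1/2)
11. 2063.492ms @ 13/2 + 158.73ms (1/2)
12. 2222.222ms @ 7 + 158.73ms (1/2)
13. 2380.952ms @ 15/2 + 476.19ms (3/2)
14. 2857.143ms @ 9 + 119.048ms (3/8)
15. 2976.19ms @ 75/8 + 119.048ms (3/8)
16. 3095.238ms @ 39/4 + 238.095ms (3/4)
17. 3333.333ms @ 21/2 + 476.19ms (3/2)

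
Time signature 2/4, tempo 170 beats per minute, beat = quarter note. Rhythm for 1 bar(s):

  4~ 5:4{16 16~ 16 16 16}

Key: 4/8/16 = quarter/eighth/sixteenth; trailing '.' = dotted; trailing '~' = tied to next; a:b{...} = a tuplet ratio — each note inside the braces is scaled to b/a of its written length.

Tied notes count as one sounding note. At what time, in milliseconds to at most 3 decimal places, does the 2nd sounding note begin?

1. 0.0ms @ 0 + 423.529ms (6/5)
2. 423.529ms @ 6/5 + 141.176ms (2/5)
3. 564.706ms @ 8/5 + 70.588ms (1/5)
4. 635.294ms @ 9/5 + 70.588ms (1/5)

note 2 onset = 6/5b = 423.529ms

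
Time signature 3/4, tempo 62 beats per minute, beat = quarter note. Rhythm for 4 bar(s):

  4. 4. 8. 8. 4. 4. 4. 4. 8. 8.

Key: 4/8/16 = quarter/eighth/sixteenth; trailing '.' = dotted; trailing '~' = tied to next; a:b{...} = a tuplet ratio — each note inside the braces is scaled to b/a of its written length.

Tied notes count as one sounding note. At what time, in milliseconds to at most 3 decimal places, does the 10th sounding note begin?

note 10 onset = 45/4b = 10887.097ms

1. 0.0ms @ 0 + 1451.613ms (3/2)
2. 1451.613ms @ 3/2 + 1451.613ms (3/2)
3. 2903.226ms @ 3 + 725.806ms (3/4)
4. 3629.032ms @ 15/4 + 725.806ms (3/4)
5. 4354.839ms @ 9/2 + 1451.613ms (3/2)
6. 5806.452ms @ 6 + 1451.613ms (3/2)
7. 7258.065ms @ 15/2 + 1451.613ms (3/2)
8. 8709.677ms @ 9 + 1451.613ms (3/2)
9. 10161.29ms @ 21/2 + 725.806ms (3/4)
10. 10887.097ms @ 45/4 + 725.806ms (3/4)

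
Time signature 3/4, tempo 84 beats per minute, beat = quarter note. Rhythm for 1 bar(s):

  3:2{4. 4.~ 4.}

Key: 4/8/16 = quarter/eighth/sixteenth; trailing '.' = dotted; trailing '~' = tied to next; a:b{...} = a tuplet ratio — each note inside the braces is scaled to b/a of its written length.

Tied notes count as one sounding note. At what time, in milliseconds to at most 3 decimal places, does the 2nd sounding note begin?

1. 0.0ms @ 0 + 714.286ms (1)
2. 714.286ms @ 1 + 1428.571ms (2)

note 2 onset = 1b = 714.286ms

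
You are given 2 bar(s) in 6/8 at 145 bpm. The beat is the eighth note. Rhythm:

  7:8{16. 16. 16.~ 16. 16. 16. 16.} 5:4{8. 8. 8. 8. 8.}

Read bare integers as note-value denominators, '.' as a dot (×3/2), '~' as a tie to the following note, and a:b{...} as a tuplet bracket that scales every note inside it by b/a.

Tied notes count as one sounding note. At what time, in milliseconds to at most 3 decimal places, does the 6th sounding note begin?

note 6 onset = 36/7b = 2128.079ms

1. 0.0ms @ 0 + 354.68ms (6/7)
2. 354.68ms @ 6/7 + 354.68ms (6/7)
3. 709.36ms @ 12/7 + 709.36ms (12/7)
4. 1418.719ms @ 24/7 + 354.68ms (6/7)
5. 1773.399ms @ 30/7 + 354.68ms (6/7)
6. 2128.079ms @ 36/7 + 354.68ms (6/7)
7. 2482.759ms @ 6 + 496.552ms (6/5)
8. 2979.31ms @ 36/5 + 496.552ms (6/5)
9. 3475.862ms @ 42/5 + 496.552ms (6/5)
10. 3972.414ms @ 48/5 + 496.552ms (6/5)
11. 4468.966ms @ 54/5 + 496.552ms (6/5)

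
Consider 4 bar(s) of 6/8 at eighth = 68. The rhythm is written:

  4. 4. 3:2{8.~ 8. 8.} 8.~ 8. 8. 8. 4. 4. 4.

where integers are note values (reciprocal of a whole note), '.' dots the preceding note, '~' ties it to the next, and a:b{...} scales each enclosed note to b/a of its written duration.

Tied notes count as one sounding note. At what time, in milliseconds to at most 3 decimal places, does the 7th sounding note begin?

note 7 onset = 27/2b = 11911.765ms

1. 0.0ms @ 0 + 2647.059ms (3)
2. 2647.059ms @ 3 + 2647.059ms (3)
3. 5294.118ms @ 6 + 1764.706ms (2)
4. 7058.824ms @ 8 + 882.353ms (1)
5. 7941.176ms @ 9 + 2647.059ms (3)
6. 10588.235ms @ 12 + 1323.529ms (3/2)
7. 11911.765ms @ 27/2 + 1323.529ms (3/2)
8. 13235.294ms @ 15 + 2647.059ms (3)
9. 15882.353ms @ 18 + 2647.059ms (3)
10. 18529.412ms @ 21 + 2647.059ms (3)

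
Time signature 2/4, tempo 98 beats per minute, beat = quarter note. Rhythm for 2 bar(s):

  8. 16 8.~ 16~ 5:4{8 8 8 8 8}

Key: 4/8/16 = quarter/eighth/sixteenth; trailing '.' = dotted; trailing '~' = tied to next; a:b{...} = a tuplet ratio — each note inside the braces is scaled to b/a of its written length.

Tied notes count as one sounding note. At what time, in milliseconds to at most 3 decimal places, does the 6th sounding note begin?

1. 0.0ms @ 0 + 459.184ms (3/4)
2. 459.184ms @ 3/4 + 153.061ms (1/4)
3. 612.245ms @ 1 + 857.143ms (7/5)
4. 1469.388ms @ 12/5 + 244.898ms (2/5)
5. 1714.286ms @ 14/5 + 244.898ms (2/5)
6. 1959.184ms @ 16/5 + 244.898ms (2/5)
7. 2204.082ms @ 18/5 + 244.898ms (2/5)

note 6 onset = 16/5b = 1959.184ms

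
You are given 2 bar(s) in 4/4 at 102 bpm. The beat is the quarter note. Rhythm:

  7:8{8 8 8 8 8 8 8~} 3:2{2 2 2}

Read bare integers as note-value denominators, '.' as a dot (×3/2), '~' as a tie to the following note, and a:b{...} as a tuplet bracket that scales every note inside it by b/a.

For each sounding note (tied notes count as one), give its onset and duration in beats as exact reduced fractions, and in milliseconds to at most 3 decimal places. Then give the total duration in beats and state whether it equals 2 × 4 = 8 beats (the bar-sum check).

1) 0.0ms=0b +336.134ms=4/7b
2) 336.134ms=4/7b +336.134ms=4/7b
3) 672.269ms=8/7b +336.134ms=4/7b
4) 1008.403ms=12/7b +336.134ms=4/7b
5) 1344.538ms=16/7b +336.134ms=4/7b
6) 1680.672ms=20/7b +336.134ms=4/7b
7) 2016.807ms=24/7b +1120.448ms=40/21b
8) 3137.255ms=16/3b +784.314ms=4/3b
9) 3921.569ms=20/3b +784.314ms=4/3b
Σ=8b of 8 (102bpm 4/4) — PASS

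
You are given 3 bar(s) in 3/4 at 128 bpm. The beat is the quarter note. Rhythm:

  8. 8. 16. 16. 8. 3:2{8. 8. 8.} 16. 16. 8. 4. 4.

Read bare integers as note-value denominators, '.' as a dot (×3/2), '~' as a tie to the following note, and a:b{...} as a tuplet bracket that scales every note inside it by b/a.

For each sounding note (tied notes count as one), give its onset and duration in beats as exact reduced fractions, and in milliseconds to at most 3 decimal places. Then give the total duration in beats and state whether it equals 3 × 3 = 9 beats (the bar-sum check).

1) 0.0ms=0b +351.562ms=3/4b
2) 351.562ms=3/4b +351.562ms=3/4b
3) 703.125ms=3/2b +175.781ms=3/8b
4) 878.906ms=15/8b +175.781ms=3/8b
5) 1054.688ms=9/4b +351.562ms=3/4b
6) 1406.25ms=3b +234.375ms=1/2b
7) 1640.625ms=7/2b +234.375ms=1/2b
8) 1875.0ms=4b +234.375ms=1/2b
9) 2109.375ms=9/2b +175.781ms=3/8b
10) 2285.156ms=39/8b +175.781ms=3/8b
11) 2460.938ms=21/4b +351.562ms=3/4b
12) 2812.5ms=6b +703.125ms=3/2b
13) 3515.625ms=15/2b +703.125ms=3/2b
Σ=9b of 9 (128bpm 3/4) — PASS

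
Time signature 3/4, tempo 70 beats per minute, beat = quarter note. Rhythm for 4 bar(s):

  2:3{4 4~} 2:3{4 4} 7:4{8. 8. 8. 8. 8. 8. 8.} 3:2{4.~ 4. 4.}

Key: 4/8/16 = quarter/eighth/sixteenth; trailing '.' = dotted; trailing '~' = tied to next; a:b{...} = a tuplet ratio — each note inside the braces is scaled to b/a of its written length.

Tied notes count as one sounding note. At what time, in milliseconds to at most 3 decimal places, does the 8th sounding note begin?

1. 0.0ms @ 0 + 1285.714ms (3/2)
2. 1285.714ms @ 3/2 + 2571.429ms (3)
3. 3857.143ms @ 9/2 + 1285.714ms (3/2)
4. 5142.857ms @ 6 + 367.347ms (3/7)
5. 5510.204ms @ 45/7 + 367.347ms (3/7)
6. 5877.551ms @ 48/7 + 367.347ms (3/7)
7. 6244.898ms @ 51/7 + 367.347ms (3/7)
8. 6612.245ms @ 54/7 + 367.347ms (3/7)
9. 6979.592ms @ 57/7 + 367.347ms (3/7)
10. 7346.939ms @ 60/7 + 367.347ms (3/7)
11. 7714.286ms @ 9 + 1714.286ms (2)
12. 9428.571ms @ 11 + 857.143ms (1)

note 8 onset = 54/7b = 6612.245ms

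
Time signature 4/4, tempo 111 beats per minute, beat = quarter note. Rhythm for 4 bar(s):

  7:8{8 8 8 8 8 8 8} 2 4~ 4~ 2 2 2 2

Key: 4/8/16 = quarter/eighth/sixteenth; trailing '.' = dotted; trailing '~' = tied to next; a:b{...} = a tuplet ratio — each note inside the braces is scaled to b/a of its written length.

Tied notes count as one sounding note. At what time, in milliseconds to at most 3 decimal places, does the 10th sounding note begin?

1. 0.0ms @ 0 + 308.88ms (4/7)
2. 308.88ms @ 4/7 + 308.88ms (4/7)
3. 617.761ms @ 8/7 + 308.88ms (4/7)
4. 926.641ms @ 12/7 + 308.88ms (4/7)
5. 1235.521ms @ 16/7 + 308.88ms (4/7)
6. 1544.402ms @ 20/7 + 308.88ms (4/7)
7. 1853.282ms @ 24/7 + 308.88ms (4/7)
8. 2162.162ms @ 4 + 1081.081ms (2)
9. 3243.243ms @ 6 + 2162.162ms (4)
10. 5405.405ms @ 10 + 1081.081ms (2)
11. 6486.486ms @ 12 + 1081.081ms (2)
12. 7567.568ms @ 14 + 1081.081ms (2)

note 10 onset = 10b = 5405.405ms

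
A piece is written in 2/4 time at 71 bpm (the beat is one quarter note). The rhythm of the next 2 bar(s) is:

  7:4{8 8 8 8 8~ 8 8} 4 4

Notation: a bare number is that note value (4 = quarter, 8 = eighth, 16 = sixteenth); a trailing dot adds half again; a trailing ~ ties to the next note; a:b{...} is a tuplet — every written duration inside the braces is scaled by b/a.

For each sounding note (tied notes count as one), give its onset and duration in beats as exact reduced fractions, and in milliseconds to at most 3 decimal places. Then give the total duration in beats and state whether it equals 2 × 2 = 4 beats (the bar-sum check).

1) 0.0ms=0b +241.449ms=2/7b
2) 241.449ms=2/7b +241.449ms=2/7b
3) 482.897ms=4/7b +241.449ms=2/7b
4) 724.346ms=6/7b +241.449ms=2/7b
5) 965.795ms=8/7b +482.897ms=4/7b
6) 1448.692ms=12/7b +241.449ms=2/7b
7) 1690.141ms=2b +845.07ms=1b
8) 2535.211ms=3b +845.07ms=1b
Σ=4b of 4 (71bpm 2/4) — PASS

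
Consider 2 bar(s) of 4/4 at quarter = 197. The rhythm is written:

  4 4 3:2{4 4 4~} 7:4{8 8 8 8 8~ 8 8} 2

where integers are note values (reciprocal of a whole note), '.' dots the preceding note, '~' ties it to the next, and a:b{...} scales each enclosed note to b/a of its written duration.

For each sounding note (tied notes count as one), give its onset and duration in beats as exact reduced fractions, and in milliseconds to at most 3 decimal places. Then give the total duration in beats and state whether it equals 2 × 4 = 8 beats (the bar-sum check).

1) 0.0ms=0b +304.569ms=1b
2) 304.569ms=1b +304.569ms=1b
3) 609.137ms=2b +203.046ms=2/3b
4) 812.183ms=8/3b +203.046ms=2/3b
5) 1015.228ms=10/3b +290.065ms=20/21b
6) 1305.294ms=30/7b +87.02ms=2/7b
7) 1392.313ms=32/7b +87.02ms=2/7b
8) 1479.333ms=34/7b +87.02ms=2/7b
9) 1566.352ms=36/7b +174.039ms=4/7b
10) 1740.392ms=40/7b +87.02ms=2/7b
11) 1827.411ms=6b +609.137ms=2b
Σ=8b of 8 (197bpm 4/4) — PASS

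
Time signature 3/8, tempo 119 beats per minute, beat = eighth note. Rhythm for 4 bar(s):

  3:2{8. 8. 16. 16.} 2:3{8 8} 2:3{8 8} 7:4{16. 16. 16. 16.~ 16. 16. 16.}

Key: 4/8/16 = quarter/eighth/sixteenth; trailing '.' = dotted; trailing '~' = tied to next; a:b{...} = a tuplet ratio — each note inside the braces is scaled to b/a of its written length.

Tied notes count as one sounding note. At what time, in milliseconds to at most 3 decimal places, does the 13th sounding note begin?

1. 0.0ms @ 0 + 504.202ms (1)
2. 504.202ms @ 1 + 504.202ms (1)
3. 1008.403ms @ 2 + 252.101ms (1/2)
4. 1260.504ms @ 5/2 + 252.101ms (1/2)
5. 1512.605ms @ 3 + 756.303ms (3/2)
6. 2268.908ms @ 9/2 + 756.303ms (3/2)
7. 3025.21ms @ 6 + 756.303ms (3/2)
8. 3781.513ms @ 15/2 + 756.303ms (3/2)
9. 4537.815ms @ 9 + 216.086ms (3/7)
10. 4753.902ms @ 66/7 + 216.086ms (3/7)
11. 4969.988ms @ 69/7 + 216.086ms (3/7)
12. 5186.074ms @ 72/7 + 432.173ms (6/7)
13. 5618.247ms @ 78/7 + 216.086ms (3/7)
14. 5834.334ms @ 81/7 + 216.086ms (3/7)

note 13 onset = 78/7b = 5618.247ms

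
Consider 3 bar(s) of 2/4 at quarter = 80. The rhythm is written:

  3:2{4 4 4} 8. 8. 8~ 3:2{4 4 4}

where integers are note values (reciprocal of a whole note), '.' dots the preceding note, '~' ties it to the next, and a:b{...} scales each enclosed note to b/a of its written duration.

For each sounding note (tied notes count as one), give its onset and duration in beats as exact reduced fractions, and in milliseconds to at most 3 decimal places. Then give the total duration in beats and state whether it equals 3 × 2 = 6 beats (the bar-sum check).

1) 0.0ms=0b +500.0ms=2/3b
2) 500.0ms=2/3b +500.0ms=2/3b
3) 1000.0ms=4/3b +500.0ms=2/3b
4) 1500.0ms=2b +562.5ms=3/4b
5) 2062.5ms=11/4b +562.5ms=3/4b
6) 2625.0ms=7/2b +875.0ms=7/6b
7) 3500.0ms=14/3b +500.0ms=2/3b
8) 4000.0ms=16/3b +500.0ms=2/3b
Σ=6b of 6 (80bpm 2/4) — PASS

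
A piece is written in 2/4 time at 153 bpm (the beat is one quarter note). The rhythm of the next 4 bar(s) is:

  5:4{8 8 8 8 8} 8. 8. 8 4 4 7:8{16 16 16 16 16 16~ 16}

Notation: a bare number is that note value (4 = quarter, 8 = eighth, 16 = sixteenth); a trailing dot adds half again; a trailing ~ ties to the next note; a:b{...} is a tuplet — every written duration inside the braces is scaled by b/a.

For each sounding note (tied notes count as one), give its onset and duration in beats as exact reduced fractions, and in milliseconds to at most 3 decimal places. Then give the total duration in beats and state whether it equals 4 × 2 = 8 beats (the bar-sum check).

1) 0.0ms=0b +156.863ms=2/5b
2) 156.863ms=2/5b +156.863ms=2/5b
3) 313.725ms=4/5b +156.863ms=2/5b
4) 470.588ms=6/5b +156.863ms=2/5b
5) 627.451ms=8/5b +156.863ms=2/5b
6) 784.314ms=2b +294.118ms=3/4b
7) 1078.431ms=11/4b +294.118ms=3/4b
8) 1372.549ms=7/2b +196.078ms=1/2b
9) 1568.627ms=4b +392.157ms=1b
10) 1960.784ms=5b +392.157ms=1b
11) 2352.941ms=6b +112.045ms=2/7b
12) 2464.986ms=44/7b +112.045ms=2/7b
13) 2577.031ms=46/7b +112.045ms=2/7b
14) 2689.076ms=48/7b +112.045ms=2/7b
15) 2801.12ms=50/7b +112.045ms=2/7b
16) 2913.165ms=52/7b +224.09ms=4/7b
Σ=8b of 8 (153bpm 2/4) — PASS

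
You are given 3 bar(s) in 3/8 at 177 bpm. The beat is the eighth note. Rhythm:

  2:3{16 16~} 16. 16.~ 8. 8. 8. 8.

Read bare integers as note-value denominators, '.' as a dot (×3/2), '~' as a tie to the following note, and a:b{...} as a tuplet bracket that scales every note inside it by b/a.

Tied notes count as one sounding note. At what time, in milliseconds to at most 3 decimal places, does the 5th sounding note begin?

1. 0.0ms @ 0 + 254.237ms (3/4)
2. 254.237ms @ 3/4 + 508.475ms (3/2)
3. 762.712ms @ 9/4 + 762.712ms (9/4)
4. 1525.424ms @ 9/2 + 508.475ms (3/2)
5. 2033.898ms @ 6 + 508.475ms (3/2)
6. 2542.373ms @ 15/2 + 508.475ms (3/2)

note 5 onset = 6b = 2033.898ms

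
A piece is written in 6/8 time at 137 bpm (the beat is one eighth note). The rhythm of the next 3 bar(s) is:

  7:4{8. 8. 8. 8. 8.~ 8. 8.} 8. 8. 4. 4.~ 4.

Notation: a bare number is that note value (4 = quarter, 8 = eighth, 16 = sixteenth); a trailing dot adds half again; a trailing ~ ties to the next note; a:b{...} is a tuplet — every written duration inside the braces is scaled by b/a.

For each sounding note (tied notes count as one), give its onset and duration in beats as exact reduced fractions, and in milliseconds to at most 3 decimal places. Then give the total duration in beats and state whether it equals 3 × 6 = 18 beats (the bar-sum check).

1) 0.0ms=0b +375.391ms=6/7b
2) 375.391ms=6/7b +375.391ms=6/7b
3) 750.782ms=12/7b +375.391ms=6/7b
4) 1126.173ms=18/7b +375.391ms=6/7b
5) 1501.564ms=24/7b +750.782ms=12/7b
6) 2252.346ms=36/7b +375.391ms=6/7b
7) 2627.737ms=6b +656.934ms=3/2b
8) 3284.672ms=15/2b +656.934ms=3/2b
9) 3941.606ms=9b +1313.869ms=3b
10) 5255.474ms=12b +2627.737ms=6b
Σ=18b of 18 (137bpm 6/8) — PASS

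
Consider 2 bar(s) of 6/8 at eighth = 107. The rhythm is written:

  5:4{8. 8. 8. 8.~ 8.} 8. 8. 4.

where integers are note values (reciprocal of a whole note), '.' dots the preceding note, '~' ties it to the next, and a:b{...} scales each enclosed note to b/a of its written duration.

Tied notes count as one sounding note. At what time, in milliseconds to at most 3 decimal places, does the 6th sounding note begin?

1. 0.0ms @ 0 + 672.897ms (6/5)
2. 672.897ms @ 6/5 + 672.897ms (6/5)
3. 1345.794ms @ 12/5 + 672.897ms (6/5)
4. 2018.692ms @ 18/5 + 1345.794ms (12/5)
5. 3364.486ms @ 6 + 841.121ms (3/2)
6. 4205.607ms @ 15/2 + 841.121ms (3/2)
7. 5046.729ms @ 9 + 1682.243ms (3)

note 6 onset = 15/2b = 4205.607ms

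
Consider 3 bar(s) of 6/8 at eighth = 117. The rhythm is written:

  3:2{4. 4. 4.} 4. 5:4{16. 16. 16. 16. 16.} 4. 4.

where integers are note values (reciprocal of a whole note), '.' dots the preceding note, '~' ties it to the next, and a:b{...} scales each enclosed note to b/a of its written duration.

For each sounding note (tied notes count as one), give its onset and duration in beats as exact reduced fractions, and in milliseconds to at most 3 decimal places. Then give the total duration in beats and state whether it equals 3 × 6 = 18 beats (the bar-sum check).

1) 0.0ms=0b +1025.641ms=2b
2) 1025.641ms=2b +1025.641ms=2b
3) 2051.282ms=4b +1025.641ms=2b
4) 3076.923ms=6b +1538.462ms=3b
5) 4615.385ms=9b +307.692ms=3/5b
6) 4923.077ms=48/5b +307.692ms=3/5b
7) 5230.769ms=51/5b +307.692ms=3/5b
8) 5538.462ms=54/5b +307.692ms=3/5b
9) 5846.154ms=57/5b +307.692ms=3/5b
10) 6153.846ms=12b +1538.462ms=3b
11) 7692.308ms=15b +1538.462ms=3b
Σ=18b of 18 (117bpm 6/8) — PASS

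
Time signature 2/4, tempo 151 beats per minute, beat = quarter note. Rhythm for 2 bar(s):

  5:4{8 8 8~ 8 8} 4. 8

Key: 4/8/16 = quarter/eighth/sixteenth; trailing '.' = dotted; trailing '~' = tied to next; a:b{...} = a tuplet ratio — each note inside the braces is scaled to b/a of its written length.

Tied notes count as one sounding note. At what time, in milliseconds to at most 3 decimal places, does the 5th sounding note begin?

note 5 onset = 2b = 794.702ms

1. 0.0ms @ 0 + 158.94ms (2/5)
2. 158.94ms @ 2/5 + 158.94ms (2/5)
3. 317.881ms @ 4/5 + 317.881ms (4/5)
4. 635.762ms @ 8/5 + 158.94ms (2/5)
5. 794.702ms @ 2 + 596.026ms (3/2)
6. 1390.728ms @ 7/2 + 198.675ms (1/2)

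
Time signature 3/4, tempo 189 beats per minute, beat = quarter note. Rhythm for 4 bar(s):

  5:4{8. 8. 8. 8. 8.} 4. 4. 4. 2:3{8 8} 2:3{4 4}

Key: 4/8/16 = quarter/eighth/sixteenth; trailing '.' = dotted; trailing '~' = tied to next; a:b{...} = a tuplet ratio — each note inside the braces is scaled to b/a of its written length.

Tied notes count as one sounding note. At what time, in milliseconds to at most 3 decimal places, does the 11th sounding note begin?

note 11 onset = 9b = 2857.143ms

1. 0.0ms @ 0 + 190.476ms (3/5)
2. 190.476ms @ 3/5 + 190.476ms (3/5)
3. 380.952ms @ 6/5 + 190.476ms (3/5)
4. 571.429ms @ 9/5 + 190.476ms (3/5)
5. 761.905ms @ 12/5 + 190.476ms (3/5)
6. 952.381ms @ 3 + 476.19ms (3/2)
7. 1428.571ms @ 9/2 + 476.19ms (3/2)
8. 1904.762ms @ 6 + 476.19ms (3/2)
9. 2380.952ms @ 15/2 + 238.095ms (3/4)
10. 2619.048ms @ 33/4 + 238.095ms (3/4)
11. 2857.143ms @ 9 + 476.19ms (3/2)
12. 3333.333ms @ 21/2 + 476.19ms (3/2)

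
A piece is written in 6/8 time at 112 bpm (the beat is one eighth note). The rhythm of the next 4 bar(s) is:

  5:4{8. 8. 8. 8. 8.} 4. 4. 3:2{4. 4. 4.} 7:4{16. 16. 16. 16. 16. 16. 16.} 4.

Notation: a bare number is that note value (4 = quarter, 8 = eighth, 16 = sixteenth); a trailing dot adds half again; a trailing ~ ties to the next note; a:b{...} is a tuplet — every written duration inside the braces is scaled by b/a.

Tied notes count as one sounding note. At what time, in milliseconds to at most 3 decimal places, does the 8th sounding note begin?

1. 0.0ms @ 0 + 642.857ms (6/5)
2. 642.857ms @ 6/5 + 642.857ms (6/5)
3. 1285.714ms @ 12/5 + 642.857ms (6/5)
4. 1928.571ms @ 18/5 + 642.857ms (6/5)
5. 2571.429ms @ 24/5 + 642.857ms (6/5)
6. 3214.286ms @ 6 + 1607.143ms (3)
7. 4821.429ms @ 9 + 1607.143ms (3)
8. 6428.571ms @ 12 + 1071.429ms (2)
9. 7500.0ms @ 14 + 1071.429ms (2)
10. 8571.429ms @ 16 + 1071.429ms (2)
11. 9642.857ms @ 18 + 229.592ms (3/7)
12. 9872.449ms @ 129/7 + 229.592ms (3/7)
13. 10102.041ms @ 132/7 + 229.592ms (3/7)
14. 10331.633ms @ 135/7 + 229.592ms (3/7)
15. 10561.224ms @ 138/7 + 229.592ms (3/7)
16. 10790.816ms @ 141/7 + 229.592ms (3/7)
17. 11020.408ms @ 144/7 + 229.592ms (3/7)
18. 11250.0ms @ 21 + 1607.143ms (3)

note 8 onset = 12b = 6428.571ms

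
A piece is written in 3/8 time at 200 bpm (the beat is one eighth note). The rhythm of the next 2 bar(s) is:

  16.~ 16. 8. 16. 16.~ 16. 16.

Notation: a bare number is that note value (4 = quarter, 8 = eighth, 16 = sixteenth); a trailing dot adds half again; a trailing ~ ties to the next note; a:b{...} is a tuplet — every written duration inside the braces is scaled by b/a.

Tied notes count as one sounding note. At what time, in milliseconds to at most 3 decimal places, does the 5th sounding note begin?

1. 0.0ms @ 0 + 450.0ms (3/2)
2. 450.0ms @ 3/2 + 450.0ms (3/2)
3. 900.0ms @ 3 + 225.0ms (3/4)
4. 1125.0ms @ 15/4 + 450.0ms (3/2)
5. 1575.0ms @ 21/4 + 225.0ms (3/4)

note 5 onset = 21/4b = 1575.0ms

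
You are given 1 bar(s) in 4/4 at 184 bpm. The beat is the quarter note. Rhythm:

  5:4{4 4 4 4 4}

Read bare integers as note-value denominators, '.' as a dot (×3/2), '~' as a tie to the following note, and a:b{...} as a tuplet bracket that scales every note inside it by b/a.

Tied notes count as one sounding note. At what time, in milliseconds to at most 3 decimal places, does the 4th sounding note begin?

note 4 onset = 12/5b = 782.609ms

1. 0.0ms @ 0 + 260.87ms (4/5)
2. 260.87ms @ 4/5 + 260.87ms (4/5)
3. 521.739ms @ 8/5 + 260.87ms (4/5)
4. 782.609ms @ 12/5 + 260.87ms (4/5)
5. 1043.478ms @ 16/5 + 260.87ms (4/5)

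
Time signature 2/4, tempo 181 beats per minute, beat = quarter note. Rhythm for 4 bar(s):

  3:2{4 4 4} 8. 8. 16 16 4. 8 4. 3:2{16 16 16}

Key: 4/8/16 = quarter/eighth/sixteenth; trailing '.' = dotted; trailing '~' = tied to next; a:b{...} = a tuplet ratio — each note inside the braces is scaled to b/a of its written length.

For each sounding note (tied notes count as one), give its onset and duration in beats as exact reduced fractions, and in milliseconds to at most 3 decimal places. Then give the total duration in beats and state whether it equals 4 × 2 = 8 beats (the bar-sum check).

1) 0.0ms=0b +220.994ms=2/3b
2) 220.994ms=2/3b +220.994ms=2/3b
3) 441.989ms=4/3b +220.994ms=2/3b
4) 662.983ms=2b +248.619ms=3/4b
5) 911.602ms=11/4b +248.619ms=3/4b
6) 1160.221ms=7/2b +82.873ms=1/4b
7) 1243.094ms=15/4b +82.873ms=1/4b
8) 1325.967ms=4b +497.238ms=3/2b
9) 1823.204ms=11/2b +165.746ms=1/2b
10) 1988.95ms=6b +497.238ms=3/2b
11) 2486.188ms=15/2b +55.249ms=1/6b
12) 2541.436ms=23/3b +55.249ms=1/6b
13) 2596.685ms=47/6b +55.249ms=1/6b
Σ=8b of 8 (181bpm 2/4) — PASS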